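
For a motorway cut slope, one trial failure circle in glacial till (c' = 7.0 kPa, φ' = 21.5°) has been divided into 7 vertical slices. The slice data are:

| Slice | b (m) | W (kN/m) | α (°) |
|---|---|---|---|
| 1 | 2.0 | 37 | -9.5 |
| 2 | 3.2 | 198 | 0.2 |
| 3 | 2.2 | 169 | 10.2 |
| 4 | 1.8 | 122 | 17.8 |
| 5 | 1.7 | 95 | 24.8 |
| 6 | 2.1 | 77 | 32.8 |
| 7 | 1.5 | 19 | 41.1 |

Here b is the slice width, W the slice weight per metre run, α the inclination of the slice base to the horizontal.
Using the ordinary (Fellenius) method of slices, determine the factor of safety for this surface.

Ordinary method of slices: FS = Σ[c'·Δl_i + (W_i cosα_i)·tanφ'] / Σ W_i sinα_i, with Δl_i = b_i / cosα_i.
Slice 1: Δl = 2.0/cos(-9.5°) = 2.028 m; N'_1 = 37·cos(-9.5°) = 36.5; c'Δl = 14.19; W sinα = -6.1
Slice 2: Δl = 3.2/cos0.2° = 3.200 m; N'_2 = 198·cos0.2° = 198.0; c'Δl = 22.40; W sinα = 0.7
Slice 3: Δl = 2.2/cos10.2° = 2.235 m; N'_3 = 169·cos10.2° = 166.3; c'Δl = 15.65; W sinα = 29.9
Slice 4: Δl = 1.8/cos17.8° = 1.890 m; N'_4 = 122·cos17.8° = 116.2; c'Δl = 13.23; W sinα = 37.3
Slice 5: Δl = 1.7/cos24.8° = 1.873 m; N'_5 = 95·cos24.8° = 86.2; c'Δl = 13.11; W sinα = 39.8
Slice 6: Δl = 2.1/cos32.8° = 2.498 m; N'_6 = 77·cos32.8° = 64.7; c'Δl = 17.49; W sinα = 41.7
Slice 7: Δl = 1.5/cos41.1° = 1.991 m; N'_7 = 19·cos41.1° = 14.3; c'Δl = 13.93; W sinα = 12.5
Σc'Δl = 110.0 kN/m; ΣN' = 682.3 kN/m; ΣW sinα = 155.9 kN/m
Resisting = 110.0 + 682.3·tan21.5° = 110.0 + 268.7 = 378.8 kN/m
FS = 378.8 / 155.9 = 2.430

FS = 2.43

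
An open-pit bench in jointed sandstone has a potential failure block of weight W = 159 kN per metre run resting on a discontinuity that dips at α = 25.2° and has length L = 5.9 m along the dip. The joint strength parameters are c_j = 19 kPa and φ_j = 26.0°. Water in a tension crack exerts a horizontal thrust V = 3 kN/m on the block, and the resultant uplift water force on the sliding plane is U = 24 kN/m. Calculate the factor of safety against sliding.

Resolving the block weight along and normal to the plane and applying the Mohr–Coulomb strength on the joint:
N' = W cosα − U − V sinα = 159·cos25.2° − 24 − 3·sin25.2° = 118.6 kN/m
Driving force T = W sinα + V cosα = 159·sin25.2° + 3·cos25.2° = 70.4 kN/m
Resisting force R = c_j·L + N'·tanφ_j = 19·5.9 + 118.6·tan26.0° = 112.1 + 57.8 = 169.9 kN/m
FS = R / T = 169.9 / 70.4 = 2.413

FS = 2.41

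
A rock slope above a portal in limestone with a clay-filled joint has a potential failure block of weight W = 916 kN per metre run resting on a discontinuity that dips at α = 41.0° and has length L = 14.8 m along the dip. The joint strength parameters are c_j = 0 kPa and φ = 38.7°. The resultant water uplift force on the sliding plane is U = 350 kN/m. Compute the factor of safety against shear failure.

FS = 0.46

Resolving the block weight along and normal to the plane and applying the Mohr–Coulomb strength on the joint:
N' = W cosα − U = 916·cos41.0° − 350 = 341.3 kN/m
Driving force T = W sinα = 916·sin41.0° = 601.0 kN/m
Resisting force R = c_j·L + N'·tanφ = 0·14.8 + 341.3·tan38.7° = 0.0 + 273.4 = 273.4 kN/m
FS = R / T = 273.4 / 601.0 = 0.455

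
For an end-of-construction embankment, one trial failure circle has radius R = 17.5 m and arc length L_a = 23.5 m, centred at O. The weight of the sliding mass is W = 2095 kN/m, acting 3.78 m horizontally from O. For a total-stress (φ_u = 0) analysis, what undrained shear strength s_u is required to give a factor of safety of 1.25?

s_u = 24.1 kPa

FS = s_u·L_a·R / (W·d), so s_u = FS·W·d / (L_a·R).
s_u = 1.25·2095·3.78 / (23.50·17.5) = 9898.9 / 411.25 = 24.07 kPa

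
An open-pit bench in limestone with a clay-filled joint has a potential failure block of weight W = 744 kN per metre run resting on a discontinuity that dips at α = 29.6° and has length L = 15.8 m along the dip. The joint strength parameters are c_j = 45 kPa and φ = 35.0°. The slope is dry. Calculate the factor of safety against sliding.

Resolving the block weight along and normal to the plane and applying the Mohr–Coulomb strength on the joint:
N' = W cosα = 744·cos29.6° = 646.9 kN/m
Driving force T = W sinα = 744·sin29.6° = 367.5 kN/m
Resisting force R = c_j·L + N'·tanφ = 45·15.8 + 646.9·tan35.0° = 711.0 + 453.0 = 1164.0 kN/m
FS = R / T = 1164.0 / 367.5 = 3.167

FS = 3.17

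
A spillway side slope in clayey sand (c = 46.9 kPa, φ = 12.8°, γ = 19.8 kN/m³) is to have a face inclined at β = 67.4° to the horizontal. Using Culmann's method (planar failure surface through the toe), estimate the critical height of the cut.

Culmann's analysis gives the critical failure plane at α_cr = (β + φ)/2 = (67.4 + 12.8)/2 = 40.1°, and the critical height
H_c = (4c/γ) · sinβ cosφ / [1 − cos(β − φ)]
    = (4·46.9/19.8) · sin67.4°·cos12.8° / [1 − cos(54.6°)]
    = 9.475 · 0.9232·0.9751 / [1 − 0.5793]
    = 9.475 · 0.9003 / 0.4207
    = 20.27 m

H_c = 20.27 m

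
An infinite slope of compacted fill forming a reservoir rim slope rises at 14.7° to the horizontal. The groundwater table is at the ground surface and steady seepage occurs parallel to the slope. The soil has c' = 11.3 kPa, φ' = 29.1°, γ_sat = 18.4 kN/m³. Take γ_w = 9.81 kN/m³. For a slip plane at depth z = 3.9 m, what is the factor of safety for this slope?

With seepage parallel to the slope and the water table at the surface, the effective normal stress on the slip plane uses the buoyant unit weight γ' = γ_sat − γ_w while the driving shear stress uses γ_sat:
FS = [c' + γ' z cos²β tanφ'] / [γ_sat z sinβ cosβ]
γ' = 18.4 − 9.81 = 8.59 kN/m³
Numerator = 11.3 + 8.59·3.9·cos²14.7°·tan29.1° = 11.3 + 8.59·3.9·0.9356·0.5566 = 28.746 kPa
Denominator = 18.4·3.9·sin14.7°·cos14.7° = 18.4·3.9·0.2538·0.9673 = 17.614 kPa
FS = 28.746 / 17.614 = 1.632

FS = 1.63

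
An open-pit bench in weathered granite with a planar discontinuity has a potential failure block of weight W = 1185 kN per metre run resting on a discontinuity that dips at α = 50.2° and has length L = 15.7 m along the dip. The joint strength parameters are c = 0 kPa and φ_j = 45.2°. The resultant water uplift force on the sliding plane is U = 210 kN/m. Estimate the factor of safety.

Resolving the block weight along and normal to the plane and applying the Mohr–Coulomb strength on the joint:
N' = W cosα − U = 1185·cos50.2° − 210 = 548.5 kN/m
Driving force T = W sinα = 1185·sin50.2° = 910.4 kN/m
Resisting force R = c·L + N'·tanφ_j = 0·15.7 + 548.5·tan45.2° = 0.0 + 552.4 = 552.4 kN/m
FS = R / T = 552.4 / 910.4 = 0.607

FS = 0.61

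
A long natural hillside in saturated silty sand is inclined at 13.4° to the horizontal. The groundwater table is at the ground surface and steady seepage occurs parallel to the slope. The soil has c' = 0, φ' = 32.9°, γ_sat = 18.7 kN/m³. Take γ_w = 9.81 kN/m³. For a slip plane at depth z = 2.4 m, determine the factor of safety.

FS = 1.29

With seepage parallel to the slope and the water table at the surface, the effective normal stress on the slip plane uses the buoyant unit weight γ' = γ_sat − γ_w while the driving shear stress uses γ_sat:
FS = [c' + γ' z cos²β tanφ'] / [γ_sat z sinβ cosβ]
(For c' = 0 this reduces to FS = (γ'/γ_sat)·tanφ'/tanβ.)
γ' = 18.7 − 9.81 = 8.89 kN/m³
Numerator = 0.0 + 8.89·2.4·cos²13.4°·tan32.9° = 0.0 + 8.89·2.4·0.9463·0.6469 = 13.062 kPa
Denominator = 18.7·2.4·sin13.4°·cos13.4° = 18.7·2.4·0.2317·0.9728 = 10.118 kPa
FS = 13.062 / 10.118 = 1.291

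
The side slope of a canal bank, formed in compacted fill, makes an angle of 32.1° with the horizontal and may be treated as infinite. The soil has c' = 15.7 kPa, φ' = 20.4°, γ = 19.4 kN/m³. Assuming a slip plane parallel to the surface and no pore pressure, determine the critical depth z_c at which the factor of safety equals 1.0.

z_c = 4.42 m

Setting FS = 1.00 in FS = [c' + γz cos²β tanφ'] / [γz sinβ cosβ] and solving for z:
z = c' / [γ cosβ (FS·sinβ − cosβ·tanφ')]
  = 15.7 / [19.4·cos32.1°·(1.00·sin32.1° − cos32.1°·tan20.4°)]
  = 15.7 / [19.4·0.8471·(1.00·0.5314 − 0.8471·0.3719)]
  = 15.7 / 3.5556 = 4.416 m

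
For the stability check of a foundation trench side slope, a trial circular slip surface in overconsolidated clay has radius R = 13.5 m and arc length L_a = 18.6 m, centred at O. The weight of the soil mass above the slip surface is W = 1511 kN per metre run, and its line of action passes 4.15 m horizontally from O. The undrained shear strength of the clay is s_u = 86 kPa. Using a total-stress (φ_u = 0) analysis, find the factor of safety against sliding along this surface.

FS = 3.44

Taking moments about the centre O, the resisting moment is provided by the undrained shear strength acting along the arc:
M_R = s_u·L_a·R = 86·18.60·13.5 = 21594.6 kN·m/m
M_D = W·d = 1511·4.15 = 6270.7 kN·m/m
FS = M_R / M_D = 21594.6 / 6270.7 = 3.444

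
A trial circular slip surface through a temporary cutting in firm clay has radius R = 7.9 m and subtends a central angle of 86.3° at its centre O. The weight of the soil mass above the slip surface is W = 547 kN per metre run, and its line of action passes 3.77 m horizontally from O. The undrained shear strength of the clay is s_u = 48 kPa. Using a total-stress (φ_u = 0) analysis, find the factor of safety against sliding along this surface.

Taking moments about the centre O, the resisting moment is provided by the undrained shear strength acting along the arc:
Arc length L_a = R·θ = 7.9·(86.3°·π/180) = 7.9·1.5062 = 11.90 m
M_R = s_u·L_a·R = 48·11.90·7.9 = 4512.2 kN·m/m
M_D = W·d = 547·3.77 = 2062.2 kN·m/m
FS = M_R / M_D = 4512.2 / 2062.2 = 2.188

FS = 2.19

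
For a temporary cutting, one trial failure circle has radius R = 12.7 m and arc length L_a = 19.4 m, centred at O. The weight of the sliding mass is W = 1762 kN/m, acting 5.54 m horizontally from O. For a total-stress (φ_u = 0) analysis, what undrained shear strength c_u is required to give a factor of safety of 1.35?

FS = c_u·L_a·R / (W·d), so c_u = FS·W·d / (L_a·R).
c_u = 1.35·1762·5.54 / (19.40·12.7) = 13178.0 / 246.38 = 53.49 kPa

c_u = 53.5 kPa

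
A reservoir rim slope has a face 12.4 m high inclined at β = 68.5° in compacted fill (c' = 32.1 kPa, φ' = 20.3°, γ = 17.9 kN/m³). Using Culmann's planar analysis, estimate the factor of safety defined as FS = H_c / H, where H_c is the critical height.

FS = 1.51

H_c = (4c'/γ) · sinβ cosφ' / [1 − cos(β − φ')]
    = (4·32.1/17.9) · sin68.5°·cos20.3° / [1 − cos48.2°]
    = 7.173 · 0.8726 / 0.3335 = 18.77 m
FS = H_c / H = 18.77 / 12.4 = 1.514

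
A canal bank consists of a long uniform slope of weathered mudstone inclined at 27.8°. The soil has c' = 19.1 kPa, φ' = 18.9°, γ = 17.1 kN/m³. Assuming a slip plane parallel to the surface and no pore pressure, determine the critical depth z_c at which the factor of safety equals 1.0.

z_c = 7.72 m

Setting FS = 1.00 in FS = [c' + γz cos²β tanφ'] / [γz sinβ cosβ] and solving for z:
z = c' / [γ cosβ (FS·sinβ − cosβ·tanφ')]
  = 19.1 / [17.1·cos27.8°·(1.00·sin27.8° − cos27.8°·tan18.9°)]
  = 19.1 / [17.1·0.8846·(1.00·0.4664 − 0.8846·0.3424)]
  = 19.1 / 2.4736 = 7.722 m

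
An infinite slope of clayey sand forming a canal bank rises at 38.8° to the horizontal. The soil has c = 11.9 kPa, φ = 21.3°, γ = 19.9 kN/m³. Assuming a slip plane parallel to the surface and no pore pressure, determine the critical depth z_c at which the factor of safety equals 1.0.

Setting FS = 1.00 in FS = [c + γz cos²β tanφ] / [γz sinβ cosβ] and solving for z:
z = c / [γ cosβ (FS·sinβ − cosβ·tanφ)]
  = 11.9 / [19.9·cos38.8°·(1.00·sin38.8° − cos38.8°·tan21.3°)]
  = 11.9 / [19.9·0.7793·(1.00·0.6266 − 0.7793·0.3899)]
  = 11.9 / 5.0055 = 2.377 m

z_c = 2.38 m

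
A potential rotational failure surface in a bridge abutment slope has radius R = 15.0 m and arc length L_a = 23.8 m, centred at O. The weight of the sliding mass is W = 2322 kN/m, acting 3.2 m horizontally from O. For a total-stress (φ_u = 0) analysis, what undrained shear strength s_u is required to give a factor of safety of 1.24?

s_u = 25.8 kPa

FS = s_u·L_a·R / (W·d), so s_u = FS·W·d / (L_a·R).
s_u = 1.24·2322·3.2 / (23.80·15.0) = 9213.7 / 357.00 = 25.81 kPa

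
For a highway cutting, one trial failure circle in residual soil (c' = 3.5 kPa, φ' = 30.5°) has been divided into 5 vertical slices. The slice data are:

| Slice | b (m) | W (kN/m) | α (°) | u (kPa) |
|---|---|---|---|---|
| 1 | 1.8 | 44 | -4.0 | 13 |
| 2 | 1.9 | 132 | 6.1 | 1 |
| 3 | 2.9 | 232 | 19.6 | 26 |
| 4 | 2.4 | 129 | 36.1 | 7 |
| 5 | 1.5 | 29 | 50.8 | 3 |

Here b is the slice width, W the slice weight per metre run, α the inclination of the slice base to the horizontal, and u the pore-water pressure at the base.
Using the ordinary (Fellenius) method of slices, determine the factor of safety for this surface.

FS = 1.43

Ordinary method of slices: FS = Σ[c'·Δl_i + (W_i cosα_i − u_i·Δl_i)·tanφ'] / Σ W_i sinα_i, with Δl_i = b_i / cosα_i.
Slice 1: Δl = 1.8/cos(-4.0°) = 1.804 m; N'_1 = 44·cos(-4.0°) − 13·1.804 = 20.4; c'Δl = 6.32; W sinα = -3.1
Slice 2: Δl = 1.9/cos6.1° = 1.911 m; N'_2 = 132·cos6.1° − 1·1.911 = 129.3; c'Δl = 6.69; W sinα = 14.0
Slice 3: Δl = 2.9/cos19.6° = 3.078 m; N'_3 = 232·cos19.6° − 26·3.078 = 138.5; c'Δl = 10.77; W sinα = 77.8
Slice 4: Δl = 2.4/cos36.1° = 2.970 m; N'_4 = 129·cos36.1° − 7·2.970 = 83.4; c'Δl = 10.40; W sinα = 76.0
Slice 5: Δl = 1.5/cos50.8° = 2.373 m; N'_5 = 29·cos50.8° − 3·2.373 = 11.2; c'Δl = 8.31; W sinα = 22.5
Σc'Δl = 42.5 kN/m; ΣN' = 382.9 kN/m; ΣW sinα = 187.3 kN/m
Resisting = 42.5 + 382.9·tan30.5° = 42.5 + 225.6 = 268.1 kN/m
FS = 268.1 / 187.3 = 1.431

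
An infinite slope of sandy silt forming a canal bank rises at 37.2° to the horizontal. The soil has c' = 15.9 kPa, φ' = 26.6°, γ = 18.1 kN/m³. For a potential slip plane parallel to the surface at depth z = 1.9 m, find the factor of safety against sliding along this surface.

FS = 1.62

For an infinite slope with a slip plane parallel to the surface (no pore pressure): FS = [c' + γz cos²β tanφ'] / [γz sinβ cosβ].
γz = 18.1·1.9 = 34.39 kN/m²
Numerator = 15.9 + 34.39·cos²37.2°·tan26.6° = 15.9 + 34.39·0.6345·0.5008 = 26.826 kPa
Denominator = 34.39·sin37.2°·cos37.2° = 34.39·0.6046·0.7965 = 16.562 kPa
FS = 26.826 / 16.562 = 1.620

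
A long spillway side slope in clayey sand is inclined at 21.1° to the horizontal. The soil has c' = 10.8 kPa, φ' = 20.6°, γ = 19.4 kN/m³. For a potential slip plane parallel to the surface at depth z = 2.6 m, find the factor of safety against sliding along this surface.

FS = 1.61

For an infinite slope with a slip plane parallel to the surface (no pore pressure): FS = [c' + γz cos²β tanφ'] / [γz sinβ cosβ].
γz = 19.4·2.6 = 50.44 kN/m²
Numerator = 10.8 + 50.44·cos²21.1°·tan20.6° = 10.8 + 50.44·0.8704·0.3759 = 27.302 kPa
Denominator = 50.44·sin21.1°·cos21.1° = 50.44·0.3600·0.9330 = 16.941 kPa
FS = 27.302 / 16.941 = 1.612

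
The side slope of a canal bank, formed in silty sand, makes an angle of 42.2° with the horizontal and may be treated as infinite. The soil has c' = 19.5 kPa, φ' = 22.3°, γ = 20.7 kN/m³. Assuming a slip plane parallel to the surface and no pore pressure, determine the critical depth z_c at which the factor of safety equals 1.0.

z_c = 3.46 m

Setting FS = 1.00 in FS = [c' + γz cos²β tanφ'] / [γz sinβ cosβ] and solving for z:
z = c' / [γ cosβ (FS·sinβ − cosβ·tanφ')]
  = 19.5 / [20.7·cos42.2°·(1.00·sin42.2° − cos42.2°·tan22.3°)]
  = 19.5 / [20.7·0.7408·(1.00·0.6717 − 0.7408·0.4101)]
  = 19.5 / 5.6415 = 3.457 m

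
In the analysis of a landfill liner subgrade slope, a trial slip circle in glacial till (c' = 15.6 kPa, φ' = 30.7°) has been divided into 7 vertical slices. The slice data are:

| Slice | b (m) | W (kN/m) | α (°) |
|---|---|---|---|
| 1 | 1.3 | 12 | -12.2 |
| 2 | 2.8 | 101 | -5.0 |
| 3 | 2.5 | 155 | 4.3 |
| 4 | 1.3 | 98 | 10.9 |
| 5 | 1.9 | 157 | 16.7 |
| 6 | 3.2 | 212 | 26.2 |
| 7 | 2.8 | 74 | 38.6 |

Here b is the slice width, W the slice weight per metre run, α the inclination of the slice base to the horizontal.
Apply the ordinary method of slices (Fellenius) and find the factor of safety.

Ordinary method of slices: FS = Σ[c'·Δl_i + (W_i cosα_i)·tanφ'] / Σ W_i sinα_i, with Δl_i = b_i / cosα_i.
Slice 1: Δl = 1.3/cos(-12.2°) = 1.330 m; N'_1 = 12·cos(-12.2°) = 11.7; c'Δl = 20.75; W sinα = -2.5
Slice 2: Δl = 2.8/cos(-5.0°) = 2.811 m; N'_2 = 101·cos(-5.0°) = 100.6; c'Δl = 43.85; W sinα = -8.8
Slice 3: Δl = 2.5/cos4.3° = 2.507 m; N'_3 = 155·cos4.3° = 154.6; c'Δl = 39.11; W sinα = 11.6
Slice 4: Δl = 1.3/cos10.9° = 1.324 m; N'_4 = 98·cos10.9° = 96.2; c'Δl = 20.65; W sinα = 18.5
Slice 5: Δl = 1.9/cos16.7° = 1.984 m; N'_5 = 157·cos16.7° = 150.4; c'Δl = 30.95; W sinα = 45.1
Slice 6: Δl = 3.2/cos26.2° = 3.566 m; N'_6 = 212·cos26.2° = 190.2; c'Δl = 55.64; W sinα = 93.6
Slice 7: Δl = 2.8/cos38.6° = 3.583 m; N'_7 = 74·cos38.6° = 57.8; c'Δl = 55.89; W sinα = 46.2
Σc'Δl = 266.8 kN/m; ΣN' = 761.6 kN/m; ΣW sinα = 203.7 kN/m
Resisting = 266.8 + 761.6·tan30.7° = 266.8 + 452.2 = 719.0 kN/m
FS = 719.0 / 203.7 = 3.530

FS = 3.53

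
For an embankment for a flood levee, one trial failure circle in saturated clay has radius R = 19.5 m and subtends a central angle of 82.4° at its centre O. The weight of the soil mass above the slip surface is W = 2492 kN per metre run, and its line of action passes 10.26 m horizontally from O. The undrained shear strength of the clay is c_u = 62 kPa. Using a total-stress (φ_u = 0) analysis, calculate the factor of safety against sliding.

Taking moments about the centre O, the resisting moment is provided by the undrained shear strength acting along the arc:
Arc length L_a = R·θ = 19.5·(82.4°·π/180) = 19.5·1.4382 = 28.04 m
M_R = c_u·L_a·R = 62·28.04·19.5 = 33905.1 kN·m/m
M_D = W·d = 2492·10.26 = 25567.9 kN·m/m
FS = M_R / M_D = 33905.1 / 25567.9 = 1.326

FS = 1.33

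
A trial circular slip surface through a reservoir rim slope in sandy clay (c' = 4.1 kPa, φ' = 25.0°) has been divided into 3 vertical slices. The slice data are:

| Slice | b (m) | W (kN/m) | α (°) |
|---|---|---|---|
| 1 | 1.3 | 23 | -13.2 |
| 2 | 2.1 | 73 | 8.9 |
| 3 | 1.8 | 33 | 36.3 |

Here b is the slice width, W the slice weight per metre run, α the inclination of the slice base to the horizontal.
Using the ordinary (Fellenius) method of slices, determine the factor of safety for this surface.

FS = 3.12

Ordinary method of slices: FS = Σ[c'·Δl_i + (W_i cosα_i)·tanφ'] / Σ W_i sinα_i, with Δl_i = b_i / cosα_i.
Slice 1: Δl = 1.3/cos(-13.2°) = 1.335 m; N'_1 = 23·cos(-13.2°) = 22.4; c'Δl = 5.47; W sinα = -5.3
Slice 2: Δl = 2.1/cos8.9° = 2.126 m; N'_2 = 73·cos8.9° = 72.1; c'Δl = 8.71; W sinα = 11.3
Slice 3: Δl = 1.8/cos36.3° = 2.233 m; N'_3 = 33·cos36.3° = 26.6; c'Δl = 9.16; W sinα = 19.5
Σc'Δl = 23.3 kN/m; ΣN' = 121.1 kN/m; ΣW sinα = 25.6 kN/m
Resisting = 23.3 + 121.1·tan25.0° = 23.3 + 56.5 = 79.8 kN/m
FS = 79.8 / 25.6 = 3.121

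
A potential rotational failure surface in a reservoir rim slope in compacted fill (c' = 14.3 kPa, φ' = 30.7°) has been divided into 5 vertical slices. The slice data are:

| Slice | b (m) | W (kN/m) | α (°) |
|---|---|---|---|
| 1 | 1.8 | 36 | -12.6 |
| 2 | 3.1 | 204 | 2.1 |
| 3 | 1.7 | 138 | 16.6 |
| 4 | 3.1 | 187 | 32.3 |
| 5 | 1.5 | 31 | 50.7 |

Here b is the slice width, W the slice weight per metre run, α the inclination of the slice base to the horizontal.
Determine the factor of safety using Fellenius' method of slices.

Ordinary method of slices: FS = Σ[c'·Δl_i + (W_i cosα_i)·tanφ'] / Σ W_i sinα_i, with Δl_i = b_i / cosα_i.
Slice 1: Δl = 1.8/cos(-12.6°) = 1.844 m; N'_1 = 36·cos(-12.6°) = 35.1; c'Δl = 26.38; W sinα = -7.9
Slice 2: Δl = 3.1/cos2.1° = 3.102 m; N'_2 = 204·cos2.1° = 203.9; c'Δl = 44.36; W sinα = 7.5
Slice 3: Δl = 1.7/cos16.6° = 1.774 m; N'_3 = 138·cos16.6° = 132.2; c'Δl = 25.37; W sinα = 39.4
Slice 4: Δl = 3.1/cos32.3° = 3.668 m; N'_4 = 187·cos32.3° = 158.1; c'Δl = 52.45; W sinα = 99.9
Slice 5: Δl = 1.5/cos50.7° = 2.368 m; N'_5 = 31·cos50.7° = 19.6; c'Δl = 33.87; W sinα = 24.0
Σc'Δl = 182.4 kN/m; ΣN' = 548.9 kN/m; ΣW sinα = 163.0 kN/m
Resisting = 182.4 + 548.9·tan30.7° = 182.4 + 325.9 = 508.4 kN/m
FS = 508.4 / 163.0 = 3.119

FS = 3.12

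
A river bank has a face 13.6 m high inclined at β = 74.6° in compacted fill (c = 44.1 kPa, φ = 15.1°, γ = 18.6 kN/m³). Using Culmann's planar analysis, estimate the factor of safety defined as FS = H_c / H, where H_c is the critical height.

H_c = (4c/γ) · sinβ cosφ / [1 − cos(β − φ)]
    = (4·44.1/18.6) · sin74.6°·cos15.1° / [1 − cos59.5°]
    = 9.484 · 0.9308 / 0.4925 = 17.93 m
FS = H_c / H = 17.93 / 13.6 = 1.318

FS = 1.32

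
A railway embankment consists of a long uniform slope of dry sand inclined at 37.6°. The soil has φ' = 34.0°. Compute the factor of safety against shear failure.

For a dry cohesionless infinite slope the factor of safety is FS = tanφ' / tanβ.
FS = tan34.0° / tan37.6° = 0.6745 / 0.7701 = 0.876

FS = 0.88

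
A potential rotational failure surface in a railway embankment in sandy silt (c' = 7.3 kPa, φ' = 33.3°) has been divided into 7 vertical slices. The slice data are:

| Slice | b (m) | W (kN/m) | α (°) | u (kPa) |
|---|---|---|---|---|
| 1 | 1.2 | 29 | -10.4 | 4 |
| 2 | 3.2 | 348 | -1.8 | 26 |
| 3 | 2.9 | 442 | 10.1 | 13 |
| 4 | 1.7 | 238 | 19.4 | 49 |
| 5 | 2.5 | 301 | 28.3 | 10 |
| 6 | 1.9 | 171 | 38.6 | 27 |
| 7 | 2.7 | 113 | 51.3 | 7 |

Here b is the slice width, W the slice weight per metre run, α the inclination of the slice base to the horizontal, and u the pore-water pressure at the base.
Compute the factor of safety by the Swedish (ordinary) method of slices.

Ordinary method of slices: FS = Σ[c'·Δl_i + (W_i cosα_i − u_i·Δl_i)·tanφ'] / Σ W_i sinα_i, with Δl_i = b_i / cosα_i.
Slice 1: Δl = 1.2/cos(-10.4°) = 1.220 m; N'_1 = 29·cos(-10.4°) − 4·1.220 = 23.6; c'Δl = 8.91; W sinα = -5.2
Slice 2: Δl = 3.2/cos(-1.8°) = 3.202 m; N'_2 = 348·cos(-1.8°) − 26·3.202 = 264.6; c'Δl = 23.37; W sinα = -10.9
Slice 3: Δl = 2.9/cos10.1° = 2.946 m; N'_3 = 442·cos10.1° − 13·2.946 = 396.9; c'Δl = 21.50; W sinα = 77.5
Slice 4: Δl = 1.7/cos19.4° = 1.802 m; N'_4 = 238·cos19.4° − 49·1.802 = 136.2; c'Δl = 13.16; W sinα = 79.1
Slice 5: Δl = 2.5/cos28.3° = 2.839 m; N'_5 = 301·cos28.3° − 10·2.839 = 236.6; c'Δl = 20.73; W sinα = 142.7
Slice 6: Δl = 1.9/cos38.6° = 2.431 m; N'_6 = 171·cos38.6° − 27·2.431 = 68.0; c'Δl = 17.75; W sinα = 106.7
Slice 7: Δl = 2.7/cos51.3° = 4.318 m; N'_7 = 113·cos51.3° − 7·4.318 = 40.4; c'Δl = 31.52; W sinα = 88.2
Σc'Δl = 136.9 kN/m; ΣN' = 1166.3 kN/m; ΣW sinα = 478.0 kN/m
Resisting = 136.9 + 1166.3·tan33.3° = 136.9 + 766.1 = 903.1 kN/m
FS = 903.1 / 478.0 = 1.889

FS = 1.89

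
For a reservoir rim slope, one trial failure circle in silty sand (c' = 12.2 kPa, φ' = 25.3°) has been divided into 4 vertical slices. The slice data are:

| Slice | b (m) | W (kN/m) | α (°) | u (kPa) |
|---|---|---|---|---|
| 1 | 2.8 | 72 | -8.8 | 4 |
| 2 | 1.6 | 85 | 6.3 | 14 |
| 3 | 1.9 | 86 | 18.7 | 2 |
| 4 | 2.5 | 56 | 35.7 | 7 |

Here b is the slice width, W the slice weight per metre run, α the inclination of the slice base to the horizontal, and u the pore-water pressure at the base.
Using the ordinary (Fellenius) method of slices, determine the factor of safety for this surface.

Ordinary method of slices: FS = Σ[c'·Δl_i + (W_i cosα_i − u_i·Δl_i)·tanφ'] / Σ W_i sinα_i, with Δl_i = b_i / cosα_i.
Slice 1: Δl = 2.8/cos(-8.8°) = 2.833 m; N'_1 = 72·cos(-8.8°) − 4·2.833 = 59.8; c'Δl = 34.57; W sinα = -11.0
Slice 2: Δl = 1.6/cos6.3° = 1.610 m; N'_2 = 85·cos6.3° − 14·1.610 = 62.0; c'Δl = 19.64; W sinα = 9.3
Slice 3: Δl = 1.9/cos18.7° = 2.006 m; N'_3 = 86·cos18.7° − 2·2.006 = 77.4; c'Δl = 24.47; W sinα = 27.6
Slice 4: Δl = 2.5/cos35.7° = 3.079 m; N'_4 = 56·cos35.7° − 7·3.079 = 23.9; c'Δl = 37.56; W sinα = 32.7
Σc'Δl = 116.2 kN/m; ΣN' = 223.1 kN/m; ΣW sinα = 58.6 kN/m
Resisting = 116.2 + 223.1·tan25.3° = 116.2 + 105.5 = 221.7 kN/m
FS = 221.7 / 58.6 = 3.786

FS = 3.79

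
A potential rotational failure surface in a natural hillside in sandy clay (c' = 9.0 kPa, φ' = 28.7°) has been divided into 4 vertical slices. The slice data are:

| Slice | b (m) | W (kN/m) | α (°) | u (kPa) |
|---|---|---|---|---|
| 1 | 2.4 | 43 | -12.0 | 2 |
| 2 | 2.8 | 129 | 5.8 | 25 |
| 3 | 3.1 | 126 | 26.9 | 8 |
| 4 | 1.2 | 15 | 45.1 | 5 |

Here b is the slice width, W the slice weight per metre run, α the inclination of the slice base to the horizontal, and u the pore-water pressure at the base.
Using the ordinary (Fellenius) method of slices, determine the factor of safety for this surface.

Ordinary method of slices: FS = Σ[c'·Δl_i + (W_i cosα_i − u_i·Δl_i)·tanφ'] / Σ W_i sinα_i, with Δl_i = b_i / cosα_i.
Slice 1: Δl = 2.4/cos(-12.0°) = 2.454 m; N'_1 = 43·cos(-12.0°) − 2·2.454 = 37.2; c'Δl = 22.08; W sinα = -8.9
Slice 2: Δl = 2.8/cos5.8° = 2.814 m; N'_2 = 129·cos5.8° − 25·2.814 = 58.0; c'Δl = 25.33; W sinα = 13.0
Slice 3: Δl = 3.1/cos26.9° = 3.476 m; N'_3 = 126·cos26.9° − 8·3.476 = 84.6; c'Δl = 31.29; W sinα = 57.0
Slice 4: Δl = 1.2/cos45.1° = 1.700 m; N'_4 = 15·cos45.1° − 5·1.700 = 2.1; c'Δl = 15.30; W sinα = 10.6
Σc'Δl = 94.0 kN/m; ΣN' = 181.8 kN/m; ΣW sinα = 71.7 kN/m
Resisting = 94.0 + 181.8·tan28.7° = 94.0 + 99.5 = 193.5 kN/m
FS = 193.5 / 71.7 = 2.698

FS = 2.70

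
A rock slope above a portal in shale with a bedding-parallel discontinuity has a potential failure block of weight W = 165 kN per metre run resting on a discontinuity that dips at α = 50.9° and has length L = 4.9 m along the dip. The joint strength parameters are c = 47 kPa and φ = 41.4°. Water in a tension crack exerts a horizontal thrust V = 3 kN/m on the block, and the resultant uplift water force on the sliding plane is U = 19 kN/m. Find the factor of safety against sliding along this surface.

Resolving the block weight along and normal to the plane and applying the Mohr–Coulomb strength on the joint:
N' = W cosα − U − V sinα = 165·cos50.9° − 19 − 3·sin50.9° = 82.7 kN/m
Driving force T = W sinα + V cosα = 165·sin50.9° + 3·cos50.9° = 129.9 kN/m
Resisting force R = c·L + N'·tanφ = 47·4.9 + 82.7·tan41.4° = 230.3 + 72.9 = 303.2 kN/m
FS = R / T = 303.2 / 129.9 = 2.334

FS = 2.33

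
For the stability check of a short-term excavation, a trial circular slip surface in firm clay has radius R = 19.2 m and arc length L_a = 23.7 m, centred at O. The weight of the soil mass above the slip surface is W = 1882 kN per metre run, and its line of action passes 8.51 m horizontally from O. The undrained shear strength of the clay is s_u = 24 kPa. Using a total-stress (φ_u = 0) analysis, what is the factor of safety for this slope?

Taking moments about the centre O, the resisting moment is provided by the undrained shear strength acting along the arc:
M_R = s_u·L_a·R = 24·23.70·19.2 = 10921.0 kN·m/m
M_D = W·d = 1882·8.51 = 16015.8 kN·m/m
FS = M_R / M_D = 10921.0 / 16015.8 = 0.682

FS = 0.68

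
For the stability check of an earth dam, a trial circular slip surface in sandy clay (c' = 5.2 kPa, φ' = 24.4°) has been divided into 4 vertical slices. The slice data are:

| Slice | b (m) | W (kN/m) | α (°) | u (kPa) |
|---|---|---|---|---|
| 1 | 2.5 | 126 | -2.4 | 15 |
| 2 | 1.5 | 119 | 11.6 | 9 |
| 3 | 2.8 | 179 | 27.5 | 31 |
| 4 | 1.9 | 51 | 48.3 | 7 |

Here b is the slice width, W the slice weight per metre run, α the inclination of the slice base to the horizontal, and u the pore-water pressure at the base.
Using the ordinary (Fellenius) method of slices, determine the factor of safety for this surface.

Ordinary method of slices: FS = Σ[c'·Δl_i + (W_i cosα_i − u_i·Δl_i)·tanφ'] / Σ W_i sinα_i, with Δl_i = b_i / cosα_i.
Slice 1: Δl = 2.5/cos(-2.4°) = 2.502 m; N'_1 = 126·cos(-2.4°) − 15·2.502 = 88.4; c'Δl = 13.01; W sinα = -5.3
Slice 2: Δl = 1.5/cos11.6° = 1.531 m; N'_2 = 119·cos11.6° − 9·1.531 = 102.8; c'Δl = 7.96; W sinα = 23.9
Slice 3: Δl = 2.8/cos27.5° = 3.157 m; N'_3 = 179·cos27.5° − 31·3.157 = 60.9; c'Δl = 16.41; W sinα = 82.7
Slice 4: Δl = 1.9/cos48.3° = 2.856 m; N'_4 = 51·cos48.3° − 7·2.856 = 13.9; c'Δl = 14.85; W sinα = 38.1
Σc'Δl = 52.2 kN/m; ΣN' = 266.0 kN/m; ΣW sinα = 139.4 kN/m
Resisting = 52.2 + 266.0·tan24.4° = 52.2 + 120.7 = 172.9 kN/m
FS = 172.9 / 139.4 = 1.240

FS = 1.24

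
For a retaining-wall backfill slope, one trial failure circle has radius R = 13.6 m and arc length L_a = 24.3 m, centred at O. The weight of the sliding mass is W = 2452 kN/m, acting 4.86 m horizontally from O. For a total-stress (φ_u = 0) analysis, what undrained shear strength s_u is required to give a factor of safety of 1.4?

s_u = 50.5 kPa

FS = s_u·L_a·R / (W·d), so s_u = FS·W·d / (L_a·R).
s_u = 1.4·2452·4.86 / (24.30·13.6) = 16683.4 / 330.48 = 50.48 kPa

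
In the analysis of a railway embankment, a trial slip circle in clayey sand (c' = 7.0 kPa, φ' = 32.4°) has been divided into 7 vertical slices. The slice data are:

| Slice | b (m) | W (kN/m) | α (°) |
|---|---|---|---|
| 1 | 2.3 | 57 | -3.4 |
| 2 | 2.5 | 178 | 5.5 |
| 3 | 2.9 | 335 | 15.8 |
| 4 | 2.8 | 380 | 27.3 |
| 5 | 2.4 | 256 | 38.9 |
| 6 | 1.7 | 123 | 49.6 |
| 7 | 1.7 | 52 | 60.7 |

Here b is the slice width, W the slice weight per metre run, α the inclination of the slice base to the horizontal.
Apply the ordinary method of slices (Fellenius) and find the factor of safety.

Ordinary method of slices: FS = Σ[c'·Δl_i + (W_i cosα_i)·tanφ'] / Σ W_i sinα_i, with Δl_i = b_i / cosα_i.
Slice 1: Δl = 2.3/cos(-3.4°) = 2.304 m; N'_1 = 57·cos(-3.4°) = 56.9; c'Δl = 16.13; W sinα = -3.4
Slice 2: Δl = 2.5/cos5.5° = 2.512 m; N'_2 = 178·cos5.5° = 177.2; c'Δl = 17.58; W sinα = 17.1
Slice 3: Δl = 2.9/cos15.8° = 3.014 m; N'_3 = 335·cos15.8° = 322.3; c'Δl = 21.10; W sinα = 91.2
Slice 4: Δl = 2.8/cos27.3° = 3.151 m; N'_4 = 380·cos27.3° = 337.7; c'Δl = 22.06; W sinα = 174.3
Slice 5: Δl = 2.4/cos38.9° = 3.084 m; N'_5 = 256·cos38.9° = 199.2; c'Δl = 21.59; W sinα = 160.8
Slice 6: Δl = 1.7/cos49.6° = 2.623 m; N'_6 = 123·cos49.6° = 79.7; c'Δl = 18.36; W sinα = 93.7
Slice 7: Δl = 1.7/cos60.7° = 3.474 m; N'_7 = 52·cos60.7° = 25.4; c'Δl = 24.32; W sinα = 45.3
Σc'Δl = 141.1 kN/m; ΣN' = 1198.5 kN/m; ΣW sinα = 579.0 kN/m
Resisting = 141.1 + 1198.5·tan32.4° = 141.1 + 760.6 = 901.7 kN/m
FS = 901.7 / 579.0 = 1.557

FS = 1.56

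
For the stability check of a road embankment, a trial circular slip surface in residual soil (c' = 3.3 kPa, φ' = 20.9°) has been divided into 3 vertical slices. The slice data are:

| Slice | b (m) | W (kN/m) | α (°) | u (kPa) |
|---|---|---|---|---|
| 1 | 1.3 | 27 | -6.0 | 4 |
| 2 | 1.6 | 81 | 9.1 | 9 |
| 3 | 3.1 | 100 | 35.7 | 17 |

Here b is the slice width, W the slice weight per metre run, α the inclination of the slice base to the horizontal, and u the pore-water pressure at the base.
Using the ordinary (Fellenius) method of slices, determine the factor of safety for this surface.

Ordinary method of slices: FS = Σ[c'·Δl_i + (W_i cosα_i − u_i·Δl_i)·tanφ'] / Σ W_i sinα_i, with Δl_i = b_i / cosα_i.
Slice 1: Δl = 1.3/cos(-6.0°) = 1.307 m; N'_1 = 27·cos(-6.0°) − 4·1.307 = 21.6; c'Δl = 4.31; W sinα = -2.8
Slice 2: Δl = 1.6/cos9.1° = 1.620 m; N'_2 = 81·cos9.1° − 9·1.620 = 65.4; c'Δl = 5.35; W sinα = 12.8
Slice 3: Δl = 3.1/cos35.7° = 3.817 m; N'_3 = 100·cos35.7° − 17·3.817 = 16.3; c'Δl = 12.60; W sinα = 58.4
Σc'Δl = 22.3 kN/m; ΣN' = 103.3 kN/m; ΣW sinα = 68.3 kN/m
Resisting = 22.3 + 103.3·tan20.9° = 22.3 + 39.5 = 61.7 kN/m
FS = 61.7 / 68.3 = 0.903

FS = 0.90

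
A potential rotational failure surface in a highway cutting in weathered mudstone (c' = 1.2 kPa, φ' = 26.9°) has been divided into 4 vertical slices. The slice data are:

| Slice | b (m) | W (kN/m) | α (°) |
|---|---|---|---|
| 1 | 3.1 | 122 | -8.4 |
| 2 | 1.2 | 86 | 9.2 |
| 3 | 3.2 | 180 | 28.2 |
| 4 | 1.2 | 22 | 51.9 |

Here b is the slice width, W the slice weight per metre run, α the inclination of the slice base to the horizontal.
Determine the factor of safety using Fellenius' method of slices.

FS = 2.07

Ordinary method of slices: FS = Σ[c'·Δl_i + (W_i cosα_i)·tanφ'] / Σ W_i sinα_i, with Δl_i = b_i / cosα_i.
Slice 1: Δl = 3.1/cos(-8.4°) = 3.134 m; N'_1 = 122·cos(-8.4°) = 120.7; c'Δl = 3.76; W sinα = -17.8
Slice 2: Δl = 1.2/cos9.2° = 1.216 m; N'_2 = 86·cos9.2° = 84.9; c'Δl = 1.46; W sinα = 13.7
Slice 3: Δl = 3.2/cos28.2° = 3.631 m; N'_3 = 180·cos28.2° = 158.6; c'Δl = 4.36; W sinα = 85.1
Slice 4: Δl = 1.2/cos51.9° = 1.945 m; N'_4 = 22·cos51.9° = 13.6; c'Δl = 2.33; W sinα = 17.3
Σc'Δl = 11.9 kN/m; ΣN' = 377.8 kN/m; ΣW sinα = 98.3 kN/m
Resisting = 11.9 + 377.8·tan26.9° = 11.9 + 191.7 = 203.6 kN/m
FS = 203.6 / 98.3 = 2.071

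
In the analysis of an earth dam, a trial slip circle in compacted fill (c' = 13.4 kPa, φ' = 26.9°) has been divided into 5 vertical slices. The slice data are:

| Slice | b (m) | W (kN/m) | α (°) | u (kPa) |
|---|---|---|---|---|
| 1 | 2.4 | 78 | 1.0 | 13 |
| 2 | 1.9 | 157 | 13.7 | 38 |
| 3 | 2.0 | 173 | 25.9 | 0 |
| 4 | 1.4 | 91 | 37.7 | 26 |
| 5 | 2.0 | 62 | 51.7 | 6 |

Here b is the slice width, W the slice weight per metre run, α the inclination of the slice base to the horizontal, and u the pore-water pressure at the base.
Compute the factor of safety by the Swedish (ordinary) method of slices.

Ordinary method of slices: FS = Σ[c'·Δl_i + (W_i cosα_i − u_i·Δl_i)·tanφ'] / Σ W_i sinα_i, with Δl_i = b_i / cosα_i.
Slice 1: Δl = 2.4/cos1.0° = 2.400 m; N'_1 = 78·cos1.0° − 13·2.400 = 46.8; c'Δl = 32.16; W sinα = 1.4
Slice 2: Δl = 1.9/cos13.7° = 1.956 m; N'_2 = 157·cos13.7° − 38·1.956 = 78.2; c'Δl = 26.21; W sinα = 37.2
Slice 3: Δl = 2.0/cos25.9° = 2.223 m; N'_3 = 173·cos25.9° − 0·2.223 = 155.6; c'Δl = 29.79; W sinα = 75.6
Slice 4: Δl = 1.4/cos37.7° = 1.769 m; N'_4 = 91·cos37.7° − 26·1.769 = 26.0; c'Δl = 23.71; W sinα = 55.6
Slice 5: Δl = 2.0/cos51.7° = 3.227 m; N'_5 = 62·cos51.7° − 6·3.227 = 19.1; c'Δl = 43.24; W sinα = 48.7
Σc'Δl = 155.1 kN/m; ΣN' = 325.7 kN/m; ΣW sinα = 218.4 kN/m
Resisting = 155.1 + 325.7·tan26.9° = 155.1 + 165.2 = 320.3 kN/m
FS = 320.3 / 218.4 = 1.467

FS = 1.47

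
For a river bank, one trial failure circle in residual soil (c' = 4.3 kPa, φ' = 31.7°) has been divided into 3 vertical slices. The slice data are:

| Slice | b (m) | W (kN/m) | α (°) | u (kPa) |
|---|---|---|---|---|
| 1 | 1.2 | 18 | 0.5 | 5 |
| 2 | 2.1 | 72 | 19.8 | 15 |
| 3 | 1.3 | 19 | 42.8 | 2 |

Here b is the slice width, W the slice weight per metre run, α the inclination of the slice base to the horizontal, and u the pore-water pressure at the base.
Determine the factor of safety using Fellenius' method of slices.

FS = 1.53

Ordinary method of slices: FS = Σ[c'·Δl_i + (W_i cosα_i − u_i·Δl_i)·tanφ'] / Σ W_i sinα_i, with Δl_i = b_i / cosα_i.
Slice 1: Δl = 1.2/cos0.5° = 1.200 m; N'_1 = 18·cos0.5° − 5·1.200 = 12.0; c'Δl = 5.16; W sinα = 0.2
Slice 2: Δl = 2.1/cos19.8° = 2.232 m; N'_2 = 72·cos19.8° − 15·2.232 = 34.3; c'Δl = 9.60; W sinα = 24.4
Slice 3: Δl = 1.3/cos42.8° = 1.772 m; N'_3 = 19·cos42.8° − 2·1.772 = 10.4; c'Δl = 7.62; W sinα = 12.9
Σc'Δl = 22.4 kN/m; ΣN' = 56.7 kN/m; ΣW sinα = 37.5 kN/m
Resisting = 22.4 + 56.7·tan31.7° = 22.4 + 35.0 = 57.4 kN/m
FS = 57.4 / 37.5 = 1.532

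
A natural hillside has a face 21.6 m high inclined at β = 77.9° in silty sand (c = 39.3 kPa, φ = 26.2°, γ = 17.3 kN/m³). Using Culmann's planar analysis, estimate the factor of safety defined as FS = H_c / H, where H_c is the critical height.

FS = 0.97

H_c = (4c/γ) · sinβ cosφ / [1 − cos(β − φ)]
    = (4·39.3/17.3) · sin77.9°·cos26.2° / [1 − cos51.7°]
    = 9.087 · 0.8773 / 0.3802 = 20.97 m
FS = H_c / H = 20.97 / 21.6 = 0.971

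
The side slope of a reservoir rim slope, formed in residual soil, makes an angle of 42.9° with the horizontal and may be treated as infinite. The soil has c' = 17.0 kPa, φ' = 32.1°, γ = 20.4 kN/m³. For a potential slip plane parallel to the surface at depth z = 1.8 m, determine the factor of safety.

For an infinite slope with a slip plane parallel to the surface (no pore pressure): FS = [c' + γz cos²β tanφ'] / [γz sinβ cosβ].
γz = 20.4·1.8 = 36.72 kN/m²
Numerator = 17.0 + 36.72·cos²42.9°·tan32.1° = 17.0 + 36.72·0.5366·0.6273 = 29.361 kPa
Denominator = 36.72·sin42.9°·cos42.9° = 36.72·0.6807·0.7325 = 18.311 kPa
FS = 29.361 / 18.311 = 1.603

FS = 1.60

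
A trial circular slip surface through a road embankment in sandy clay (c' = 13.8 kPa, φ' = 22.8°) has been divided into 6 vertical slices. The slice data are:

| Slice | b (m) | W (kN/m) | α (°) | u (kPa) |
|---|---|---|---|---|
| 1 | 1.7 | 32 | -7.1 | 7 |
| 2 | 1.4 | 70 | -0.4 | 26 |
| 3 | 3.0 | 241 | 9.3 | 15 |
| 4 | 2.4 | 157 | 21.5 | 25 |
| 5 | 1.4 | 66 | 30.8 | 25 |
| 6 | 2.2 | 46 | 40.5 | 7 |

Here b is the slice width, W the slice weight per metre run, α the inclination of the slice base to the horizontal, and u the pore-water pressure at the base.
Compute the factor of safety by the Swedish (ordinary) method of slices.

FS = 2.14

Ordinary method of slices: FS = Σ[c'·Δl_i + (W_i cosα_i − u_i·Δl_i)·tanφ'] / Σ W_i sinα_i, with Δl_i = b_i / cosα_i.
Slice 1: Δl = 1.7/cos(-7.1°) = 1.713 m; N'_1 = 32·cos(-7.1°) − 7·1.713 = 19.8; c'Δl = 23.64; W sinα = -4.0
Slice 2: Δl = 1.4/cos(-0.4°) = 1.400 m; N'_2 = 70·cos(-0.4°) − 26·1.400 = 33.6; c'Δl = 19.32; W sinα = -0.5
Slice 3: Δl = 3.0/cos9.3° = 3.040 m; N'_3 = 241·cos9.3° − 15·3.040 = 192.2; c'Δl = 41.95; W sinα = 38.9
Slice 4: Δl = 2.4/cos21.5° = 2.579 m; N'_4 = 157·cos21.5° − 25·2.579 = 81.6; c'Δl = 35.60; W sinα = 57.5
Slice 5: Δl = 1.4/cos30.8° = 1.630 m; N'_5 = 66·cos30.8° − 25·1.630 = 15.9; c'Δl = 22.49; W sinα = 33.8
Slice 6: Δl = 2.2/cos40.5° = 2.893 m; N'_6 = 46·cos40.5° − 7·2.893 = 14.7; c'Δl = 39.93; W sinα = 29.9
Σc'Δl = 182.9 kN/m; ΣN' = 357.9 kN/m; ΣW sinα = 155.7 kN/m
Resisting = 182.9 + 357.9·tan22.8° = 182.9 + 150.4 = 333.4 kN/m
FS = 333.4 / 155.7 = 2.141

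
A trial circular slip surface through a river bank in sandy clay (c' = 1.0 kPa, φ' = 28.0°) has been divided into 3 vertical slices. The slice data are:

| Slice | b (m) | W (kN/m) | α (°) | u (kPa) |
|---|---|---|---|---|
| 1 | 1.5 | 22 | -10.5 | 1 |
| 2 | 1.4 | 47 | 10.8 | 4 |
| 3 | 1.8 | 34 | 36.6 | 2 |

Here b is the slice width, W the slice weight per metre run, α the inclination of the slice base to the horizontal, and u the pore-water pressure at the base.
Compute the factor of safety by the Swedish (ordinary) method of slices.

Ordinary method of slices: FS = Σ[c'·Δl_i + (W_i cosα_i − u_i·Δl_i)·tanφ'] / Σ W_i sinα_i, with Δl_i = b_i / cosα_i.
Slice 1: Δl = 1.5/cos(-10.5°) = 1.526 m; N'_1 = 22·cos(-10.5°) − 1·1.526 = 20.1; c'Δl = 1.53; W sinα = -4.0
Slice 2: Δl = 1.4/cos10.8° = 1.425 m; N'_2 = 47·cos10.8° − 4·1.425 = 40.5; c'Δl = 1.43; W sinα = 8.8
Slice 3: Δl = 1.8/cos36.6° = 2.242 m; N'_3 = 34·cos36.6° − 2·2.242 = 22.8; c'Δl = 2.24; W sinα = 20.3
Σc'Δl = 5.2 kN/m; ΣN' = 83.4 kN/m; ΣW sinα = 25.1 kN/m
Resisting = 5.2 + 83.4·tan28.0° = 5.2 + 44.3 = 49.5 kN/m
FS = 49.5 / 25.1 = 1.976

FS = 1.98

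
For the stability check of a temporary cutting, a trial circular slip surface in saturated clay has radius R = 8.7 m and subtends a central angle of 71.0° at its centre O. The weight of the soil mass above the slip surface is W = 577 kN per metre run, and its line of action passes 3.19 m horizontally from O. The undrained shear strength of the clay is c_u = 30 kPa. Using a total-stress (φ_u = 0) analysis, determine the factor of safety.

FS = 1.53

Taking moments about the centre O, the resisting moment is provided by the undrained shear strength acting along the arc:
Arc length L_a = R·θ = 8.7·(71.0°·π/180) = 8.7·1.2392 = 10.78 m
M_R = c_u·L_a·R = 30·10.78·8.7 = 2813.8 kN·m/m
M_D = W·d = 577·3.19 = 1840.6 kN·m/m
FS = M_R / M_D = 2813.8 / 1840.6 = 1.529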